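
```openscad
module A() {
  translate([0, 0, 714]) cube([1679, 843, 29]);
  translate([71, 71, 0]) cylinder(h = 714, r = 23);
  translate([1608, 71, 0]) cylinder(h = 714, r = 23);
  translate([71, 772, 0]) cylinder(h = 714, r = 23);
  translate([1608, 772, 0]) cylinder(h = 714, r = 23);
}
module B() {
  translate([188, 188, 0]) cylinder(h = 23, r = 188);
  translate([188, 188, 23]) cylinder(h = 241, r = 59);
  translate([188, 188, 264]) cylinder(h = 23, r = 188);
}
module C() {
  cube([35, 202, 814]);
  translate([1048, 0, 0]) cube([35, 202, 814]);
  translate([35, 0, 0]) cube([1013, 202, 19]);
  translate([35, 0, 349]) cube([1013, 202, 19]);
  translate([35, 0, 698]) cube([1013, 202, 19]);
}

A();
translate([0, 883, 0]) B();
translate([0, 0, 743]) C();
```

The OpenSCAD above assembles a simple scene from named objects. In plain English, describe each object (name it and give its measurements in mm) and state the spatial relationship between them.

A is a rectangular dining table. The top is 1679×843×29 mm with its upper surface at z = 743 mm. It stands on four round legs of 46 mm diameter, each leg's bounding box inset 48 mm from the nearest pair of top edges, running from the floor to the underside of the top.

B is a spool: two coaxial disc flanges of radius 188 mm and thickness 23 mm, joined by a core cylinder of radius 59 mm and height 241 mm. The lower flange rests on z = 0 and the three cylinders share a vertical axis.

C is an open bookshelf. Two side panels, each 35 mm thick, 202 mm deep and 814 mm tall, stand 1083 mm apart (outside-to-outside). Between them sit 3 shelves, each 19 mm thick and 202 mm deep, spanning the full gap between the sides. The bottom shelf rests on the floor (its underside at z = 0) and the clear gap between one shelf's top and the next shelf's underside is 330 mm.

The spool is on the floor beside the table on its +y side. The bookshelf is on top of the table.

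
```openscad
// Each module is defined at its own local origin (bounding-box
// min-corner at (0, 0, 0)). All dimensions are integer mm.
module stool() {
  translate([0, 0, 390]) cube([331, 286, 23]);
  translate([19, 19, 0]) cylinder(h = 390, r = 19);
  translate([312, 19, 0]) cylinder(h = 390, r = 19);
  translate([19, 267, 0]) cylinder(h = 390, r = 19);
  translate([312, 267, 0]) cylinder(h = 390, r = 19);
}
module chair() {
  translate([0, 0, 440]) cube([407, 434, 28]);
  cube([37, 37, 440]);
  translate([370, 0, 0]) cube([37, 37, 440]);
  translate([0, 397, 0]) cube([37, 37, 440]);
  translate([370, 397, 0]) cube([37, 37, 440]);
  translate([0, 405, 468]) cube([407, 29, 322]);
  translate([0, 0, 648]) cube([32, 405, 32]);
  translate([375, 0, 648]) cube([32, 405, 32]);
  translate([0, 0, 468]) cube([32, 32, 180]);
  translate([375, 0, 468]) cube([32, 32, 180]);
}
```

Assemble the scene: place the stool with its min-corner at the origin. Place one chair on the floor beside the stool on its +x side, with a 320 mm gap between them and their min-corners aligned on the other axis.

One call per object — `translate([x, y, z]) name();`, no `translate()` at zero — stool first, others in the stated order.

stool();
translate([651, 0, 0]) chair();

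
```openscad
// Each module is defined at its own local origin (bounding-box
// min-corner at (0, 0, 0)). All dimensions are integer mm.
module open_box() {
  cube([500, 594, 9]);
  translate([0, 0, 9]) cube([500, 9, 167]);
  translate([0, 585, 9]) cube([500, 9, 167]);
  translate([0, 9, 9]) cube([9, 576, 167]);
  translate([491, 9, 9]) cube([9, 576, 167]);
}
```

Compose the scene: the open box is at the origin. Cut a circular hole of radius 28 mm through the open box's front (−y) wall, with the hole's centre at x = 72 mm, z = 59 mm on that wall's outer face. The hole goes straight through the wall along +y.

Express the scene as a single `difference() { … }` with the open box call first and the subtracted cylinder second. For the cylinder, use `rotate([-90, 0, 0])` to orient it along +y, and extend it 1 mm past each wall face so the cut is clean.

difference() {
  open_box();
  translate([72, -1, 59]) rotate([-90, 0, 0]) cylinder(h = 11, r = 28);
}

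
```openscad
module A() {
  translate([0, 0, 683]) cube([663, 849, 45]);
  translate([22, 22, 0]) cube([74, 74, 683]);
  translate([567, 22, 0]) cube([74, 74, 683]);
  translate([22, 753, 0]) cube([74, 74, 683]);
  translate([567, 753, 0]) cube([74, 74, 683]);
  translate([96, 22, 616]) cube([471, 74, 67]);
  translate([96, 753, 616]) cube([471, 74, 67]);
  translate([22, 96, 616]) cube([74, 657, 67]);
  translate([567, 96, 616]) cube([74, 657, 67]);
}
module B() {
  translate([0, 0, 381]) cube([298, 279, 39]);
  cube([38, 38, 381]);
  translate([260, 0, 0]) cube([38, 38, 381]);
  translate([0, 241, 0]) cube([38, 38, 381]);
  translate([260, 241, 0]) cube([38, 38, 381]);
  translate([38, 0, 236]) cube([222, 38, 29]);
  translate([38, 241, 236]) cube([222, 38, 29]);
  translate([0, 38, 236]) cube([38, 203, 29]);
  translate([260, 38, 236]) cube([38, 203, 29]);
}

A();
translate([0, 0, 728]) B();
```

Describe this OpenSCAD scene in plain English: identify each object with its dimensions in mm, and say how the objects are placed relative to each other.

A is a rectangular dining table. The top is 663×849×45 mm with its upper surface at z = 728 mm. It stands on four 74×74 mm square legs, each inset 22 mm from the nearest pair of top edges, running from the floor to the underside of the top. Four apron rails, 74 mm thick and 67 mm tall, run between adjacent legs with their top edges flush with the underside of the top and their outer faces flush with the legs' outer faces.

B is a four-legged stool. The seat is a 298×279×39 mm slab whose top surface is at z = 420 mm; four square legs, each 38×38 mm in cross-section, run from the floor (z = 0) to the underside of the seat, each flush with a corner of the seat. Four stretchers, 38 mm wide and 29 mm tall, connect adjacent legs with their undersides at z = 236 mm, each running between the inner faces of the legs it joins and aligned with the legs' outer faces on the other axis.

The stool is on top of the table.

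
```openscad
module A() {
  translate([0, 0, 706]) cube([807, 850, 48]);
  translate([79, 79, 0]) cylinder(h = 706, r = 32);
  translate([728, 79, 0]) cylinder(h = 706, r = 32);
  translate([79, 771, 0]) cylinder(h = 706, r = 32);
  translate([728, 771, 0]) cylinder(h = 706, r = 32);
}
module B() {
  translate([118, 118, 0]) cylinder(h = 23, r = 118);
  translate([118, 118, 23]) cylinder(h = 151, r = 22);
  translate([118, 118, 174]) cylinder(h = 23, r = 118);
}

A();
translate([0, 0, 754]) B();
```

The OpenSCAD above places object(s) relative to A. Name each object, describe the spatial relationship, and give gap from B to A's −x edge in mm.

A is a table. B is a spool. The spool is on top of the table. The gap from the spool to the table's −x edge is 0 mm.

The spool's min-x is at 0; the table's min-x is 0; gap = 0 mm.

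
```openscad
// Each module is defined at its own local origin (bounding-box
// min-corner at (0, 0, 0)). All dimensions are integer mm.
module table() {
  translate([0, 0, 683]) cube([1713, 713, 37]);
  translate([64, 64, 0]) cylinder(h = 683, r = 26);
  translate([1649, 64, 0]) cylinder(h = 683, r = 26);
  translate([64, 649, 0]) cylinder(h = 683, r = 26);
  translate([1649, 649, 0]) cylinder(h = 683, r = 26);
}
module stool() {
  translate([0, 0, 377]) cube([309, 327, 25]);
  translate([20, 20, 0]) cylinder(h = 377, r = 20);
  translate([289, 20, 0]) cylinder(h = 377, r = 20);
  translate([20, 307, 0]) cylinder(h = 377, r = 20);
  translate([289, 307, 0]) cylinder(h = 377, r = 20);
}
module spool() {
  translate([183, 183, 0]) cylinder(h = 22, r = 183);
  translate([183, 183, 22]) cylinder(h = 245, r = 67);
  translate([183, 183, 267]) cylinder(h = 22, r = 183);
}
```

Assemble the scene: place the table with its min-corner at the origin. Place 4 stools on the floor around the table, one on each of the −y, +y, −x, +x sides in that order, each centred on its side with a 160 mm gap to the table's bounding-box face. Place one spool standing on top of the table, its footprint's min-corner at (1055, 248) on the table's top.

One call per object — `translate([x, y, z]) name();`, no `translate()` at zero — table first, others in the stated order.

table();
translate([702, -487, 0]) stool();
translate([702, 873, 0]) stool();
translate([-469, 193, 0]) stool();
translate([1873, 193, 0]) stool();
translate([1055, 248, 720]) spool();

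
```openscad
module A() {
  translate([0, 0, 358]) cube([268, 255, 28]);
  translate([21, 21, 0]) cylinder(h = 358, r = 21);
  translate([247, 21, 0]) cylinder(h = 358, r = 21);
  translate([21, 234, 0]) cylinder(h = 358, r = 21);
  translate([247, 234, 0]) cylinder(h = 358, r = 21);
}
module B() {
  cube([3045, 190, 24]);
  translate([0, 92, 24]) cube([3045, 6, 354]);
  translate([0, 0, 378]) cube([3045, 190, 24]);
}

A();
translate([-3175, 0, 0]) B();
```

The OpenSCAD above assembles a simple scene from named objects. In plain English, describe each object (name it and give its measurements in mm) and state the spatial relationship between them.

A is a simple wooden stool: a rectangular seat 268 mm (x) by 255 mm (y), 28 mm thick, top face at z = 386 mm, on four round legs, each 42 mm in diameter. The legs rest on z = 0, each leg's axis is inset half a diameter from the nearest pair of seat edges (so the leg's bounding box is flush with the corner).

B is an I-beam lying along x, 3045 mm long. Overall section height 402 mm. Two flanges 190 mm wide (y) and 24 mm thick, one on the floor and one at the top; a web 6 mm thick runs between them, centred on the flange width.

The I-beam is on the floor beside the stool on its −x side.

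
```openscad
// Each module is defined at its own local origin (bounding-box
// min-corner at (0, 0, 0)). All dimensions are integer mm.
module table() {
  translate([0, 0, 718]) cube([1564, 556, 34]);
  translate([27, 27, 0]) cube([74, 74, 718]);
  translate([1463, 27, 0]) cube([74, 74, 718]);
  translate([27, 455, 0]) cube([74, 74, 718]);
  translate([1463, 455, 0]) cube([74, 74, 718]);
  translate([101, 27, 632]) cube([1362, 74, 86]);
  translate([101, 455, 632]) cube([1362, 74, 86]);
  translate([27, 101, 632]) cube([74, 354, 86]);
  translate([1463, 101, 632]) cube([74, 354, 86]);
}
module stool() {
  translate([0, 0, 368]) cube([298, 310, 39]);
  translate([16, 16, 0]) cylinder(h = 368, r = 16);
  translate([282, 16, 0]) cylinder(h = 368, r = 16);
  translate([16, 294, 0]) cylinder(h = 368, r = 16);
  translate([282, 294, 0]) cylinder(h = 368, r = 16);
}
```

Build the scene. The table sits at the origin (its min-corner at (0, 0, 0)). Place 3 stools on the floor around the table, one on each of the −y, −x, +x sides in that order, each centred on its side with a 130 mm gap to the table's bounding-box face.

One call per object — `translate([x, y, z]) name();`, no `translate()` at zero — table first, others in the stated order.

table();
translate([633, -440, 0]) stool();
translate([-428, 123, 0]) stool();
translate([1694, 123, 0]) stool();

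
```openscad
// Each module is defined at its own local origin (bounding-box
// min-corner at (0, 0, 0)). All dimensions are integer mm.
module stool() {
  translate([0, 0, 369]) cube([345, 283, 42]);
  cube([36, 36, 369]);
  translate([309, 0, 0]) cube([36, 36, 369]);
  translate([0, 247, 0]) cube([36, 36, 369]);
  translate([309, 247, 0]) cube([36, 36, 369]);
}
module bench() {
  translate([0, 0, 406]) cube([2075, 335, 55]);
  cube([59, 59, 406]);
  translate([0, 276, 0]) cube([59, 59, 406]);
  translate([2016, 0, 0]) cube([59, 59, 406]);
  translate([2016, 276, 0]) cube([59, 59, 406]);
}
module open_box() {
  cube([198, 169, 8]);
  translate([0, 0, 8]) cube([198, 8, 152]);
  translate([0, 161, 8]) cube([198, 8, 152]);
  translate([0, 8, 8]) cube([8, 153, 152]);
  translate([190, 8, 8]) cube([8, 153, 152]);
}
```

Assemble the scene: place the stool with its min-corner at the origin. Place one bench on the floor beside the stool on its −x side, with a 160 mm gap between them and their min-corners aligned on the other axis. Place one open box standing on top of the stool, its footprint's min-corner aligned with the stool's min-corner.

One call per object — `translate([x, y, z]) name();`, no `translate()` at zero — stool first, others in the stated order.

stool();
translate([-2235, 0, 0]) bench();
translate([0, 0, 411]) open_box();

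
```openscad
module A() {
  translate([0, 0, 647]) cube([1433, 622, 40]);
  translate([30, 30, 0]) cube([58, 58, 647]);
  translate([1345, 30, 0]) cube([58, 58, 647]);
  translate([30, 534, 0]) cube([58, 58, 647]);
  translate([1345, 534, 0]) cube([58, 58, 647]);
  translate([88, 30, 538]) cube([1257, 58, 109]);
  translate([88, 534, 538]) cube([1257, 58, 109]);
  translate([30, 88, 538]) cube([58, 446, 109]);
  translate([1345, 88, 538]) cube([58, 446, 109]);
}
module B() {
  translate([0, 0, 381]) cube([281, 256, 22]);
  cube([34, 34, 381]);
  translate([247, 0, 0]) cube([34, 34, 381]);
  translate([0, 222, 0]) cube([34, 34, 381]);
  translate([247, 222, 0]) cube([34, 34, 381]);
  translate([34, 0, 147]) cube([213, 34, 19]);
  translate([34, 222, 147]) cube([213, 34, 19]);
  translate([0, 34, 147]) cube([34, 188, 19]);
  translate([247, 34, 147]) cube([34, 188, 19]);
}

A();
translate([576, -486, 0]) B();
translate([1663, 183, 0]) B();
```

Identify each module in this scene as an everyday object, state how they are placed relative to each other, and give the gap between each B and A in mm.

Each stool's nearest face is 230 mm from the table's bounding box.

A is a table. B is a stool. Two stools sit around the table at the −y, +x sides. The gap between each stool and the table is 230 mm.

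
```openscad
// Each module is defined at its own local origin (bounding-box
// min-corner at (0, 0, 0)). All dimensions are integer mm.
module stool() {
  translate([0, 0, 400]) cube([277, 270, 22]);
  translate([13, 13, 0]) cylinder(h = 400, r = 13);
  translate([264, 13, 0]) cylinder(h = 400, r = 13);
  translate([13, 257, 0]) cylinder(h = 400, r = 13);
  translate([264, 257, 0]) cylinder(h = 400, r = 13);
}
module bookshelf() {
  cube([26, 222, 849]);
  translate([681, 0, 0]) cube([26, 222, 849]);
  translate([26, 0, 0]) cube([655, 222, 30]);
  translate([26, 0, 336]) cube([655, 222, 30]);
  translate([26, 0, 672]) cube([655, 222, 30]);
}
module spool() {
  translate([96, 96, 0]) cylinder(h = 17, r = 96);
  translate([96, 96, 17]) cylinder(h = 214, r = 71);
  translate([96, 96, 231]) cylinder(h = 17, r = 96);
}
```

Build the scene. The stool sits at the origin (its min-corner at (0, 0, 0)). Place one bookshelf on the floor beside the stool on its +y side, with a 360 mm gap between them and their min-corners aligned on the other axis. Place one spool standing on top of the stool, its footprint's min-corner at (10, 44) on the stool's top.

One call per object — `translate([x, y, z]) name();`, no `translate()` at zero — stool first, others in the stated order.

stool();
translate([0, 630, 0]) bookshelf();
translate([10, 44, 422]) spool();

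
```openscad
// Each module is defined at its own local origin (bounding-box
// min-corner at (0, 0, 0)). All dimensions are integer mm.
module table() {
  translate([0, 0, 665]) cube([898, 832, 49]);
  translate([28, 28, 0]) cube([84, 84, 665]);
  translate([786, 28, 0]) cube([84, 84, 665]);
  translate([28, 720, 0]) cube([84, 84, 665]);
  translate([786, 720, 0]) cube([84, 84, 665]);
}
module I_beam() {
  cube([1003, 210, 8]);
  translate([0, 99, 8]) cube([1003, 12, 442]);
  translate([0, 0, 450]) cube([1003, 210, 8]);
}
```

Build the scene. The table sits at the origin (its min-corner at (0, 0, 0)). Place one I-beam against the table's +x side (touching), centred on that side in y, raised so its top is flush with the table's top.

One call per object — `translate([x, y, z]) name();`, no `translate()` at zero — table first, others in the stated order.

table();
translate([898, 311, 256]) I_beam();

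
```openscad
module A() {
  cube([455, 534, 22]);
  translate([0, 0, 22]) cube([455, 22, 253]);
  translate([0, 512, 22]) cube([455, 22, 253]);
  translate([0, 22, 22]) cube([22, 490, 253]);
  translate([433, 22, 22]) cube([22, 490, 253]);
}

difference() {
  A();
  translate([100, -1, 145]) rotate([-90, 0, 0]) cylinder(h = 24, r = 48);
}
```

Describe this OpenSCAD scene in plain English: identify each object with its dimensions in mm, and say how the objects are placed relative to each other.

A is an open-topped rectangular box: outside dimensions 455×534×275 mm, with a uniform wall and base thickness of 22 mm. The base is a full 455×534 slab on the floor; four walls sit on top of the base. The front and back walls (the −y and +y sides) span the full width; the two side walls fit between them.

The open box has a circular hole of radius 48 mm through its front wall, centred at (x = 100, z = 145).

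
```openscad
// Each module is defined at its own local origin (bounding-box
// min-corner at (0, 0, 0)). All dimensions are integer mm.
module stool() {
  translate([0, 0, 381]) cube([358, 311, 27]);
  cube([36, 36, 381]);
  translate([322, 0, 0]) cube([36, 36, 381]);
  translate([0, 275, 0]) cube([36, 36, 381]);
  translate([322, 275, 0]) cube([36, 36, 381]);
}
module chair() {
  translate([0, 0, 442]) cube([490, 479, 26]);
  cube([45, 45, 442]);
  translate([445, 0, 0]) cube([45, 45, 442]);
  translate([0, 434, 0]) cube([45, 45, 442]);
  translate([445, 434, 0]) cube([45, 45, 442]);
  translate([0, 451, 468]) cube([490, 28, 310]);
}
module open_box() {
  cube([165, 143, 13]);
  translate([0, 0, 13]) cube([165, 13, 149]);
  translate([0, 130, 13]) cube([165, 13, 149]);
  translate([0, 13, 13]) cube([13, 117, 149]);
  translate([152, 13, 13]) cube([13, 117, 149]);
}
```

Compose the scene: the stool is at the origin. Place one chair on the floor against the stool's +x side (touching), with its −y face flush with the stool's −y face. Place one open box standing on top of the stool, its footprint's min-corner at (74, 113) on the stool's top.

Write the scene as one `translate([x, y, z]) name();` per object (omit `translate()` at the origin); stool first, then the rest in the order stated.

stool();
translate([358, 0, 0]) chair();
translate([74, 113, 408]) open_box();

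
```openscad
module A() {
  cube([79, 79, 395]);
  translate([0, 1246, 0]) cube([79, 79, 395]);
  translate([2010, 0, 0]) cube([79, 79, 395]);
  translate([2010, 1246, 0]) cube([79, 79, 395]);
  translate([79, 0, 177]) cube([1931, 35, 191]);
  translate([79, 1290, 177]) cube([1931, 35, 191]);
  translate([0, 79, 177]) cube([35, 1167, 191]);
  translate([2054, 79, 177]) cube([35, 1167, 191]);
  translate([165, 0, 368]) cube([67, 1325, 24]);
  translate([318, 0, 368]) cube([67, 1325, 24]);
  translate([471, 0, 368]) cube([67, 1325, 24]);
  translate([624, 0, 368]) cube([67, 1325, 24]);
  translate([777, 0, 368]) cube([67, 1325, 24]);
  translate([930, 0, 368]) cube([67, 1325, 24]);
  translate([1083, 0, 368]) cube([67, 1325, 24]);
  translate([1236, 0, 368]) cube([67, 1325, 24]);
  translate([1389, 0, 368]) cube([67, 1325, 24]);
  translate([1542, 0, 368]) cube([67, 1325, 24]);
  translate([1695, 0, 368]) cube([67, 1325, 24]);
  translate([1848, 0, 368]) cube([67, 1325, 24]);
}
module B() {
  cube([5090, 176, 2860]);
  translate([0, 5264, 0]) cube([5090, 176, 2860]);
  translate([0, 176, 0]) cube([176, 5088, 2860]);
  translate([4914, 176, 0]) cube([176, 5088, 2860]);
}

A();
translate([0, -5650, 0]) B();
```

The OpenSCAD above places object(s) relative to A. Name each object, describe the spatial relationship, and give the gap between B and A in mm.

The house frame's nearest face is 210 mm from the bed frame's −y face.

A is a bed frame. B is a house frame. The house frame is on the floor beside the bed frame on its −y side. The gap between the house frame and the bed frame is 210 mm.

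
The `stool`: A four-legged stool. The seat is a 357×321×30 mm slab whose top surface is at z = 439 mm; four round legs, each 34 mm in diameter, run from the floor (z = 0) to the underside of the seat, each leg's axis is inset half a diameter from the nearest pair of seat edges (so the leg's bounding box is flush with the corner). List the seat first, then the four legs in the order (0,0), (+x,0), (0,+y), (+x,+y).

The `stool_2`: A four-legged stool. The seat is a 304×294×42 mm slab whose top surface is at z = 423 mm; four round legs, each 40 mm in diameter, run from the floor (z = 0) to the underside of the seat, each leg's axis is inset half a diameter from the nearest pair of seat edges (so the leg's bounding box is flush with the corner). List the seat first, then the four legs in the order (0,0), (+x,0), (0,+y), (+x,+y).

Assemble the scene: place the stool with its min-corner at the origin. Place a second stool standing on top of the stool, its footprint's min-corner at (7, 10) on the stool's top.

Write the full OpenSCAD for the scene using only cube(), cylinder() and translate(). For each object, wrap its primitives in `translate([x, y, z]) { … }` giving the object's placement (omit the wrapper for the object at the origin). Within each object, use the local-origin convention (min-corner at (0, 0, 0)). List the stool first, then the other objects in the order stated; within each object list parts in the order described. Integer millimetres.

translate([0, 0, 409]) cube([357, 321, 30]);
translate([17, 17, 0]) cylinder(h = 409, r = 17);
translate([340, 17, 0]) cylinder(h = 409, r = 17);
translate([17, 304, 0]) cylinder(h = 409, r = 17);
translate([340, 304, 0]) cylinder(h = 409, r = 17);
translate([7, 10, 439]) {
  translate([0, 0, 381]) cube([304, 294, 42]);
  translate([20, 20, 0]) cylinder(h = 381, r = 20);
  translate([284, 20, 0]) cylinder(h = 381, r = 20);
  translate([20, 274, 0]) cylinder(h = 381, r = 20);
  translate([284, 274, 0]) cylinder(h = 381, r = 20);
}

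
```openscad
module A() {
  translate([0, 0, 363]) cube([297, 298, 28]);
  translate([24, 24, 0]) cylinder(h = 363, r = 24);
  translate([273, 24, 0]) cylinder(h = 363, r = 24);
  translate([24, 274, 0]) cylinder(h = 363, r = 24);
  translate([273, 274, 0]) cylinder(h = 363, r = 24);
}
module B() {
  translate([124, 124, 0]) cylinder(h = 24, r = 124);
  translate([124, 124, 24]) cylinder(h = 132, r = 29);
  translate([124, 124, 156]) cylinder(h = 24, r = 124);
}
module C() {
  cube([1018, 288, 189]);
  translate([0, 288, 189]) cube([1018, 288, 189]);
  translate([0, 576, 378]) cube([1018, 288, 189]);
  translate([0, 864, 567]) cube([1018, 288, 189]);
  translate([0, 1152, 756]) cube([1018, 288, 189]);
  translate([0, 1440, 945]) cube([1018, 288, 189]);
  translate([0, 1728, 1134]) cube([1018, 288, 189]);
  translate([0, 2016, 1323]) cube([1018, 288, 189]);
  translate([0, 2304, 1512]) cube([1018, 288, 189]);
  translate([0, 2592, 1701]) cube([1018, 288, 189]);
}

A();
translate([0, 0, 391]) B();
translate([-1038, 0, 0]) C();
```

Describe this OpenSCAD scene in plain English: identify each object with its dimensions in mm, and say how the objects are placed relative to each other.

A is a four-legged stool. The seat is 297×298 mm, 28 mm thick, top at z = 391 mm. It stands on four round legs, each 48 mm in diameter, from z = 0 to the seat underside, each leg's axis is inset half a diameter from the nearest pair of seat edges (so the leg's bounding box is flush with the corner).

B is a spool: two coaxial disc flanges of radius 124 mm and thickness 24 mm, joined by a core cylinder of radius 29 mm and height 132 mm. The lower flange rests on z = 0 and the three cylinders share a vertical axis.

C is a straight staircase of 10 solid steps. Each step is 1018 mm wide (x), 288 mm deep (y, the going) and 189 mm tall (the rise). The first step rests on the floor; each subsequent step sits one going further in +y and one rise higher in +z, directly behind and above the previous step with no overlap.

The spool is on top of the stool. The staircase is on the floor beside the stool on its −x side.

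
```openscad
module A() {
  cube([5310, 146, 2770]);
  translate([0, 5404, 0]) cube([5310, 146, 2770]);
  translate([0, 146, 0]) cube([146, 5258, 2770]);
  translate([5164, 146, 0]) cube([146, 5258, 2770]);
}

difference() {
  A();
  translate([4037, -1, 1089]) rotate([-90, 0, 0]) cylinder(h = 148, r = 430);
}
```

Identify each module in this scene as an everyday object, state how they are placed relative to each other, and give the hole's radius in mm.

A is a house frame. The house frame has a circular hole through its front wall. The hole's radius is 430 mm.

The subtracted cylinder has r = 430 mm.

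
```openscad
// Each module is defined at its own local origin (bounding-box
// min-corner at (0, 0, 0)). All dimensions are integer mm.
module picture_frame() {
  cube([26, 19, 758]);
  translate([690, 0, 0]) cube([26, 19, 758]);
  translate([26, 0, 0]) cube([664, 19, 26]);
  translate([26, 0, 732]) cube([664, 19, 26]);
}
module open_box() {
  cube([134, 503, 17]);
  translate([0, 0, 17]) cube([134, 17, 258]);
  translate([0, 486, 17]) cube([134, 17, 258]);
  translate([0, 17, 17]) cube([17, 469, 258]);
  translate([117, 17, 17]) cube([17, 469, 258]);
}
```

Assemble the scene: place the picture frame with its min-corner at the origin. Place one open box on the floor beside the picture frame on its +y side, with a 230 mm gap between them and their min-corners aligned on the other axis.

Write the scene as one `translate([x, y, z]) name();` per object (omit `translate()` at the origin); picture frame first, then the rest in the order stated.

picture_frame();
translate([0, 249, 0]) open_box();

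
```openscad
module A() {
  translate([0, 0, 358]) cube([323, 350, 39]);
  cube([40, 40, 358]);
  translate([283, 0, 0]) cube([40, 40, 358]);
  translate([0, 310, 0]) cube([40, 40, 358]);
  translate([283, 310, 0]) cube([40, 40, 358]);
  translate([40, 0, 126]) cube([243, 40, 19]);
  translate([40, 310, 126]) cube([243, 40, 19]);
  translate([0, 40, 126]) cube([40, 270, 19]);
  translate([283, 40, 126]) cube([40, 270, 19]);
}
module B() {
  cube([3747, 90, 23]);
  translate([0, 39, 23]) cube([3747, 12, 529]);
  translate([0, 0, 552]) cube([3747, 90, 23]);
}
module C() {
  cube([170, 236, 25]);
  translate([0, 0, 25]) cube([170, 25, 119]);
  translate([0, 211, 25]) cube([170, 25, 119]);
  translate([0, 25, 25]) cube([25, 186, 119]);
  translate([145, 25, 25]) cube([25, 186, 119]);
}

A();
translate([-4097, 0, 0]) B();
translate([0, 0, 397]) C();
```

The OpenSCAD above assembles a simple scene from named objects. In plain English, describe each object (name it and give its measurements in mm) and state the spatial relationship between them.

A is a simple wooden stool: a rectangular seat 323 mm (x) by 350 mm (y), 39 mm thick, top face at z = 397 mm, on four square legs, each 40×40 mm in cross-section. The legs rest on z = 0, each flush with a corner of the seat. Four stretchers, 40 mm wide and 19 mm tall, connect adjacent legs with their undersides at z = 126 mm, each running between the inner faces of the legs it joins and aligned with the legs' outer faces on the other axis.

B is an I-beam lying along x, 3747 mm long. Overall section height 575 mm. Two flanges 90 mm wide (y) and 23 mm thick, one on the floor and one at the top; a web 12 mm thick runs between them, centred on the flange width.

C is an open-topped rectangular box: outside dimensions 170×236×144 mm, with a uniform wall and base thickness of 25 mm. The base is a full 170×236 slab on the floor; four walls sit on top of the base. The front and back walls (the −y and +y sides) span the full width; the two side walls fit between them.

The I-beam is on the floor beside the stool on its −x side. The open box is on top of the stool.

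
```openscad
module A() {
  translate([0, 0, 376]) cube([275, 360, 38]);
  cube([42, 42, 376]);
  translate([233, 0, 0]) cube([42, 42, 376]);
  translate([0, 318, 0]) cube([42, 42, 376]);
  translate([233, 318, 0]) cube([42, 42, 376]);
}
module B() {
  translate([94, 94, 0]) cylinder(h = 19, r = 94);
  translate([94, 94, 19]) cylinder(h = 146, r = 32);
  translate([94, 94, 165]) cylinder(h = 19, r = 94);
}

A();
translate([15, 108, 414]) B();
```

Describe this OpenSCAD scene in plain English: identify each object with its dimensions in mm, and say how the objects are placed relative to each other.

A is a four-legged stool. The seat is a 275×360×38 mm slab whose top surface is at z = 414 mm; four square legs, each 42×42 mm in cross-section, run from the floor (z = 0) to the underside of the seat, each flush with a corner of the seat.

B is a spool: two coaxial disc flanges of radius 94 mm and thickness 19 mm, joined by a core cylinder of radius 32 mm and height 146 mm. The lower flange rests on z = 0 and the three cylinders share a vertical axis.

The spool is on top of the stool.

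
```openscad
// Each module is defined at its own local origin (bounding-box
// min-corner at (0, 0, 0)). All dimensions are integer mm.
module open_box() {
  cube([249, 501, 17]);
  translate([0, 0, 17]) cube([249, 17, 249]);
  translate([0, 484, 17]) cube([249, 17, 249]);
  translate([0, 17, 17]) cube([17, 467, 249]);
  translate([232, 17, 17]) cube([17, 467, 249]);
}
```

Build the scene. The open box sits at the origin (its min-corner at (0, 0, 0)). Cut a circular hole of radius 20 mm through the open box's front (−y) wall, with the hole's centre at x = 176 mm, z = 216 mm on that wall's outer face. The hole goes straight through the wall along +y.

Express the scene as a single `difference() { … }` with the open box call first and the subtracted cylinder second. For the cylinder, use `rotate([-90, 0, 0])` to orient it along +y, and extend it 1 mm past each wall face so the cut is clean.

difference() {
  open_box();
  translate([176, -1, 216]) rotate([-90, 0, 0]) cylinder(h = 19, r = 20);
}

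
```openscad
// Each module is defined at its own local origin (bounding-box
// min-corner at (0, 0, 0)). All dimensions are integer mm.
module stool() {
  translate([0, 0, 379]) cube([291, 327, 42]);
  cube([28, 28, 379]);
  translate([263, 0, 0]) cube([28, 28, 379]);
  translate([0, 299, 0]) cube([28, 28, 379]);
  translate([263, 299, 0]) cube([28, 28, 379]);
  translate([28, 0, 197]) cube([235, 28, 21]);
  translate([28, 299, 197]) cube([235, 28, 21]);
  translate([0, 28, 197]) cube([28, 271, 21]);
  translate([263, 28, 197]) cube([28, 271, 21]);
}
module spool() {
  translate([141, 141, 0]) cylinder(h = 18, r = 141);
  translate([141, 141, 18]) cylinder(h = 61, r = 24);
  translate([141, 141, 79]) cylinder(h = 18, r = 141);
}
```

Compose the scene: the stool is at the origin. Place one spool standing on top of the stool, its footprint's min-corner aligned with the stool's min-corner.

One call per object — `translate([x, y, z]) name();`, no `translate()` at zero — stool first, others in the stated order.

stool();
translate([0, 0, 421]) spool();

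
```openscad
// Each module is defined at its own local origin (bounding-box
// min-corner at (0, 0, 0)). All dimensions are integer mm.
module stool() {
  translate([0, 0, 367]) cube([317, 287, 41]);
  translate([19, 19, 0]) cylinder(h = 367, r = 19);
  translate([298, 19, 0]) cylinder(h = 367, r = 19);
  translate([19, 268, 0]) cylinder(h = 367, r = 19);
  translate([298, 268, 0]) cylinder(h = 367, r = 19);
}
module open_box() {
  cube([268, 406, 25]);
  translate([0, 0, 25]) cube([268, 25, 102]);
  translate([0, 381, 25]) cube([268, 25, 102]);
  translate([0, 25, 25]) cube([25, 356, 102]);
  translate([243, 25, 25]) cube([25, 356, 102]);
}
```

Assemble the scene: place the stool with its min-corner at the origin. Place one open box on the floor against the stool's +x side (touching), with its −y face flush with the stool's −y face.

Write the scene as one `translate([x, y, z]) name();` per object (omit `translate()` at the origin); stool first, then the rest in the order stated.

stool();
translate([317, 0, 0]) open_box();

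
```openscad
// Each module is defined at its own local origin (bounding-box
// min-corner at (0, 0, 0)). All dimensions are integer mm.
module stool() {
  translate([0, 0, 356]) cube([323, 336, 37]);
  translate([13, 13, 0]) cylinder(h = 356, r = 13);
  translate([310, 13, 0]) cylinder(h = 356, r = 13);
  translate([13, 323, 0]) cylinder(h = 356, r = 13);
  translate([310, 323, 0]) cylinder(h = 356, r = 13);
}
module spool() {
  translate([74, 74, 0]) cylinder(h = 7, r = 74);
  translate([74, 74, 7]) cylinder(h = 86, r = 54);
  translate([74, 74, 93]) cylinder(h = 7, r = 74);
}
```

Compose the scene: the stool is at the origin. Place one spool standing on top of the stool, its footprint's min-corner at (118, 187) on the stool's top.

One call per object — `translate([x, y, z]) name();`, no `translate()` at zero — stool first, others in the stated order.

stool();
translate([118, 187, 393]) spool();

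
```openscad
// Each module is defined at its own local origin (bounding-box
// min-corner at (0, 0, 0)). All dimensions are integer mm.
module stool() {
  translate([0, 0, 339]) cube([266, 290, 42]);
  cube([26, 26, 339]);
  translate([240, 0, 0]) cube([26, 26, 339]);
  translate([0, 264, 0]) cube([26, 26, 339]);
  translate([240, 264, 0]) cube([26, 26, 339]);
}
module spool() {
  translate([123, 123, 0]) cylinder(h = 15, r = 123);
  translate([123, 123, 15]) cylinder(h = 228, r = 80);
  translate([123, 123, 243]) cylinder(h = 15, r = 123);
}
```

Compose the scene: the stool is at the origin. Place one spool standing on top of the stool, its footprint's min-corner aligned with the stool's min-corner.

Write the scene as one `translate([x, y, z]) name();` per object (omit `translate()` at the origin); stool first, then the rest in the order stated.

stool();
translate([0, 0, 381]) spool();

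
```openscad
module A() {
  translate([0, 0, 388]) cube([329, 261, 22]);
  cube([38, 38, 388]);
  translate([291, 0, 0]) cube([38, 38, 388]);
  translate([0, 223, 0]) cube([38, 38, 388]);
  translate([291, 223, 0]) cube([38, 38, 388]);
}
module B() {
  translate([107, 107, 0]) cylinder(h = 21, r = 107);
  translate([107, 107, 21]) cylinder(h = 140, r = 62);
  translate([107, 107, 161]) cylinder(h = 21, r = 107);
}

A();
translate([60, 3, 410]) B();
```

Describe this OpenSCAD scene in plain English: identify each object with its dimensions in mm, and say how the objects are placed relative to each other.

A is a simple wooden stool: a rectangular seat 329 mm (x) by 261 mm (y), 22 mm thick, top face at z = 410 mm, on four square legs, each 38×38 mm in cross-section. The legs rest on z = 0, each flush with a corner of the seat.

B is a spool: two coaxial disc flanges of radius 107 mm and thickness 21 mm, joined by a core cylinder of radius 62 mm and height 140 mm. The lower flange rests on z = 0 and the three cylinders share a vertical axis.

The spool is on top of the stool.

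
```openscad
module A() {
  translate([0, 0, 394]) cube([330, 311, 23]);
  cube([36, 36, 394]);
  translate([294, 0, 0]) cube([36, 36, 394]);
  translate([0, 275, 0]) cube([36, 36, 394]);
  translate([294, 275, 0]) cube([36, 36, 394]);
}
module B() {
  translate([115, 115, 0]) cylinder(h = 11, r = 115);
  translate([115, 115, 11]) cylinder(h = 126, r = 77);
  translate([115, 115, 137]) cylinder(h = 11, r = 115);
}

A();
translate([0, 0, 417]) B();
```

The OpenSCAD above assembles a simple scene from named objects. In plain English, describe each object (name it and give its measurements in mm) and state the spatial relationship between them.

A is a simple wooden stool: a rectangular seat 330 mm (x) by 311 mm (y), 23 mm thick, top face at z = 417 mm, on four square legs, each 36×36 mm in cross-section. The legs rest on z = 0, each flush with a corner of the seat.

B is a spool: two coaxial disc flanges of radius 115 mm and thickness 11 mm, joined by a core cylinder of radius 77 mm and height 126 mm. The lower flange rests on z = 0 and the three cylinders share a vertical axis.

The spool is on top of the stool.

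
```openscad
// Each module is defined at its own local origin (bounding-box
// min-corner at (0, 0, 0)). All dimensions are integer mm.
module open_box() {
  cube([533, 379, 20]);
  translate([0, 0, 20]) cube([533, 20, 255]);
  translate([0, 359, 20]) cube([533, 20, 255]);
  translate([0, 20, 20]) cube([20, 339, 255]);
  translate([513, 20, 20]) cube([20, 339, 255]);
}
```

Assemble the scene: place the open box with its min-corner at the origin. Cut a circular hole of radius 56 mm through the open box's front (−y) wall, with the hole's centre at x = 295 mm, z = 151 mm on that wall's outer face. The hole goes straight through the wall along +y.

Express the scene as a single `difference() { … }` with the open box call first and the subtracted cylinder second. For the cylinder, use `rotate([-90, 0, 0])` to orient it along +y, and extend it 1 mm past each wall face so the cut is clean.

difference() {
  open_box();
  translate([295, -1, 151]) rotate([-90, 0, 0]) cylinder(h = 22, r = 56);
}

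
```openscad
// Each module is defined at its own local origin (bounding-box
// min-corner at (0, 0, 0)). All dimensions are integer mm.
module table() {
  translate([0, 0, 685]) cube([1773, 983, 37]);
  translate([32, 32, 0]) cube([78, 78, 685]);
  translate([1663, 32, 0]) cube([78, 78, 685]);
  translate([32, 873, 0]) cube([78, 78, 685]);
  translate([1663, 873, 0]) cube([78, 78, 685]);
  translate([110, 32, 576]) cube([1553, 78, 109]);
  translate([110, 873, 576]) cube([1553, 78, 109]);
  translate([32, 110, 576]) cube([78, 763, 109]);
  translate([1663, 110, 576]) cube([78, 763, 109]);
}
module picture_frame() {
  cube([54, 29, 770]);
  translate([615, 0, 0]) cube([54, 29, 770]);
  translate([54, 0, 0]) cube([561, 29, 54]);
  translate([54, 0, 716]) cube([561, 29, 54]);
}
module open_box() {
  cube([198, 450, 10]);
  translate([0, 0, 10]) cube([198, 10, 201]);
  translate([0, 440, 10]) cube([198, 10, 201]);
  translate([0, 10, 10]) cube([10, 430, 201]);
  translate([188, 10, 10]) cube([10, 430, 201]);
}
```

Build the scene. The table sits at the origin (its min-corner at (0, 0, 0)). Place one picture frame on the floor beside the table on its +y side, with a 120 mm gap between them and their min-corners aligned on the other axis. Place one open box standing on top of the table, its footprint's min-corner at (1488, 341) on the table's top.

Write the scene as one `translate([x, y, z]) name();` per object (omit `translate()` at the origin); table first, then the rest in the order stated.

table();
translate([0, 1103, 0]) picture_frame();
translate([1488, 341, 722]) open_box();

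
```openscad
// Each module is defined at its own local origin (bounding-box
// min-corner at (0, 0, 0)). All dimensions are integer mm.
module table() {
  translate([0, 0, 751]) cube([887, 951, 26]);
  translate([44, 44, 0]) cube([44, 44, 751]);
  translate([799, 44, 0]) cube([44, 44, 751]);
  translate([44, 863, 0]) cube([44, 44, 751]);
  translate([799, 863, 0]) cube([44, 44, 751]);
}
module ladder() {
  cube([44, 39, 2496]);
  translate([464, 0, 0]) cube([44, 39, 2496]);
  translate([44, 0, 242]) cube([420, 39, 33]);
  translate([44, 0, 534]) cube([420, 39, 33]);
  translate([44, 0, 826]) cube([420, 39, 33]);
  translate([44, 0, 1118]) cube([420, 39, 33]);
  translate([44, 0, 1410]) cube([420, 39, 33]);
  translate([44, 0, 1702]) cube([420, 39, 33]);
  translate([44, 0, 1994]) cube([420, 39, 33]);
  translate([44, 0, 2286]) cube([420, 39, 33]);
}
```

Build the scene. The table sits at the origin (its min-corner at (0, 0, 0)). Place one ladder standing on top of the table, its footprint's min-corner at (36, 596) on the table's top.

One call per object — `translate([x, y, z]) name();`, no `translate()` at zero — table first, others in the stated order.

table();
translate([36, 596, 777]) ladder();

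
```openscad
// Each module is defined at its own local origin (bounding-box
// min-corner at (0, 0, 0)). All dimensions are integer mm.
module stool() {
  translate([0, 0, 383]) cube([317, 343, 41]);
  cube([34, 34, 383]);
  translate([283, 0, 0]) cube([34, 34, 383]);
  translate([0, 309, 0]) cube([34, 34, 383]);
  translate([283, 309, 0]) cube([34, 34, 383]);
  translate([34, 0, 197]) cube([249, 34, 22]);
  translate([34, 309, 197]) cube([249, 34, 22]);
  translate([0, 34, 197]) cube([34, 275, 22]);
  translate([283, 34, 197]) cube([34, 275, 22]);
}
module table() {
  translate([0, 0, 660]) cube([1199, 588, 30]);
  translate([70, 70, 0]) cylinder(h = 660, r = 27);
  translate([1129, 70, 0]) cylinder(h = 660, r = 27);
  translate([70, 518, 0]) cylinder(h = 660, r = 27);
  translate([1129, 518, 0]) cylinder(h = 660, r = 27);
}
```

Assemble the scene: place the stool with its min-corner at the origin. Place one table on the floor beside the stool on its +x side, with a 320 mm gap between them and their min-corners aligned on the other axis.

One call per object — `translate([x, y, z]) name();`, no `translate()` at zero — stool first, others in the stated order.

stool();
translate([637, 0, 0]) table();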